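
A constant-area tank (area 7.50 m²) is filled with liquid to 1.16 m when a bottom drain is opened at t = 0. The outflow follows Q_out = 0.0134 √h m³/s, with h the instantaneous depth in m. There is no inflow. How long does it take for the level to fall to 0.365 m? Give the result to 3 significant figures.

529 s

With no inflow, A dh/dt = −0.0134 √h.
Separate and integrate: 2(√h − √h₀) = −(0.0134/A) t.
t = 2A(√h₀ − √h)/0.0134 = 2·7.50·(√1.16 − √0.365)/0.0134
  = 15.000 × (1.0770 − 0.60415) / 0.0134 = 529.34 s.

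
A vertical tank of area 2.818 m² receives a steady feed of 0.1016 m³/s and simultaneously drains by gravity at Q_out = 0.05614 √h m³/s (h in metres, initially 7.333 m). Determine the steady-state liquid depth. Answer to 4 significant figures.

Level balance: A dh/dt = 0.1016 − 0.05614 √h. Setting dh/dt = 0:
Q_in = 0.05614 √h_ss ⇒ √h_ss = 0.1016/0.05614 = 1.80976.
h_ss = 1.80976² = 3.27524 m. (Since h₀ = 7.333 m > h_ss, the level will fall toward this value.)

3.275 m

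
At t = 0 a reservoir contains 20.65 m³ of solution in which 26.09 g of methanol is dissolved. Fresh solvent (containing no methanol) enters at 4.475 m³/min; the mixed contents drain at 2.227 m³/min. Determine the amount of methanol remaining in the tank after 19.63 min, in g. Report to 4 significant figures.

Total volume: dV/dt = Q_in − Q_out = 2.24800 m³/min, so V(t) = 20.65 + 2.24800 t and V(19.63) = 64.7782 m³.
Species balance (pure solvent in): dm/dt = −Q_out · m/V(t).
Separate: dm/m = −Q_out dt/V(t) ⇒ ln(m/m₀) = −(Q_out/(Q_in−Q_out)) ln(V/V₀).
m = m₀ (V₀/V)^(Q_out/(Q_in−Q_out)) = 26.09 × (20.65/64.7782)^(0.990658) = 8.40627 g.

8.406 g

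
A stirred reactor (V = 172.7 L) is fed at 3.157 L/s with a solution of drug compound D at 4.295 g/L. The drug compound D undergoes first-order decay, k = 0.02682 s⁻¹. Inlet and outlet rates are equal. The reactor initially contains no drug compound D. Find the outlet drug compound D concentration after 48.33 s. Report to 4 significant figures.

1.544 g/L

V dC/dt = Q(C_in − C) − k V C.
dC/dt = (Q/V) C_in − (Q/V + k) C; effective rate a = Q/V + k = 0.0182803 + 0.02682 = 0.0451003 s⁻¹.
C_ss = Q C_in/(Q + kV) = 1.74087 g/L; C(t) = C_ss + (C₀ − C_ss) e^(−a t).
C(48.33) = 1.74087 + (-1.74087)·e^(−0.0451003·48.33) = 1.74087 + (-1.74087)·0.113076 = 1.54402 g/L.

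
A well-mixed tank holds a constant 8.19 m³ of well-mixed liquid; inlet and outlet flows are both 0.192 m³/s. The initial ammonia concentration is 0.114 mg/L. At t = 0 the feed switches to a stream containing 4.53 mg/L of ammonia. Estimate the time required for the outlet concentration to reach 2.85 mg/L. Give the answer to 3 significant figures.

41.2 s

Species balance: V dC/dt = Q(C_in − C) ⇒ τ = V/Q = 42.656 s.
C(t) = C_in + (C₀ − C_in) e^(−t/τ). Set C = 2.85 and solve for t:
e^(−t/τ) = (C − C_in)/(C₀ − C_in) = (2.85 − 4.53)/(0.114 − 4.53) = 0.38043
t = −τ ln(…) = 42.656 × 0.96644 = 41.225 s.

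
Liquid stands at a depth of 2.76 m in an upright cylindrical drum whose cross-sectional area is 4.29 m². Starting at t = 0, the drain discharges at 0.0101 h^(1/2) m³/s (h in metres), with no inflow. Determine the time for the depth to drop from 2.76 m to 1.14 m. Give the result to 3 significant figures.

A dh/dt = −Q_out = −0.0101 √h.
This is separable: 2 d(√h)/dt = −0.0101/A, so √h = √h₀ − (0.0101/(2A)) t.
t = 2A(√h₀ − √h)/0.0101 = 2·4.29·(√2.76 − √1.14)/0.0101
  = 8.5800 × (1.6613 − 1.0677) / 0.0101 = 504.28 s.

504 s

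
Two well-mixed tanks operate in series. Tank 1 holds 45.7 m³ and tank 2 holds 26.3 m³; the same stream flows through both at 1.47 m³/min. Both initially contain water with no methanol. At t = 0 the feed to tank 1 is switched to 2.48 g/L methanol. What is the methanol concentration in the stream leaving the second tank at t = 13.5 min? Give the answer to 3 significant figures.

Species balance on tank i: dCᵢ/dt = (Cᵢ₋₁ − Cᵢ)/τᵢ with τᵢ = Vᵢ/Q.
τ₁ = 45.7/1.47 = 31.088 min; τ₂ = 26.3/1.47 = 17.891 min.
Solving the cascade with C₁(0)=C₂(0)=0 gives C₂(t) = C_in[1 − (τ₁ e^(−t/τ₁) − τ₂ e^(−t/τ₂))/(τ₁ − τ₂)].
At t = 13.5: e^(−t/τ₁) = 0.64775, e^(−t/τ₂) = 0.47022.
C₂ = 2.48·[1 − (31.088·0.64775 − 17.891·0.47022)/(13.197)] = 2.48·0.11156 = 0.27668 g/L.

0.277 g/L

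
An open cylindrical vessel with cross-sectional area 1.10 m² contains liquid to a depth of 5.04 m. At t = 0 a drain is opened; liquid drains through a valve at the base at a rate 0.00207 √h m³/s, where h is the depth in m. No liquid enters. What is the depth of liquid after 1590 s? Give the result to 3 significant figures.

0.561 m

With no inflow, A dh/dt = −0.00207 √h.
This is separable: 2 d(√h)/dt = −0.00207/A, so √h = √h₀ − (0.00207/(2A)) t.
√h = √5.04 − 0.00207·1590/(2·1.10) = 2.2450 − 1.4960 = 0.74895.
h = 0.74895² = 0.56092 m.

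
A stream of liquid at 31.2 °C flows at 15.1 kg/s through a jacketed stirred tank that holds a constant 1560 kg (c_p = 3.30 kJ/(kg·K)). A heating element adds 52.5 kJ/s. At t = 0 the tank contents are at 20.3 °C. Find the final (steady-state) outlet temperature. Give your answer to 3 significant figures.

32.3 °C

Heat balance on the well-mixed liquid: M c_p dT/dt = ṁ c_p (T_in − T) + 52.5.
At steady state dT/dt = 0 ⇒ T_ss = T_in + Q̇/(ṁ c_p) = 31.2 + 52.5/(15.1·3.30) = 32.254 °C.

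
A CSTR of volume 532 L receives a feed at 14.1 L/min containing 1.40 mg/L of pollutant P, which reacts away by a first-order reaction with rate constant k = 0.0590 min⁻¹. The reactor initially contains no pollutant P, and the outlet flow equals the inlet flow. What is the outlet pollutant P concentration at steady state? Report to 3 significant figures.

Accumulation = in − out − consumed: V dC/dt = Q C_in − Q C − k V C.
Steady state (dC/dt = 0): C_ss = Q C_in/(Q + kV) = C_in/(1 + kV/Q).
C_ss = 14.1·1.40/(14.1 + 0.0590·532) = 19.740/45.488 = 0.43396 mg/L.

0.434 mg/L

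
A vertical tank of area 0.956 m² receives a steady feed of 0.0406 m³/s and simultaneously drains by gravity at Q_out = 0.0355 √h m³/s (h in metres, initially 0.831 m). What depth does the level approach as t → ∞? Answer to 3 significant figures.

1.31 m

Level balance: A dh/dt = 0.0406 − 0.0355 √h. Setting dh/dt = 0:
Q_in = 0.0355 √h_ss ⇒ √h_ss = 0.0406/0.0355 = 1.1437.
h_ss = 1.1437² = 1.3080 m. (Since h₀ = 0.831 m < h_ss, the level will rise toward this value.)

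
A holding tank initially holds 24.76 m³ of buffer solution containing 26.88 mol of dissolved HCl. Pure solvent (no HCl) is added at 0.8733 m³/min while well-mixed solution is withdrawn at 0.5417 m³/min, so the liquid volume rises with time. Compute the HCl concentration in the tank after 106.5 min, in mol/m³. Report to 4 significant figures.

Let m(t) be the amount of HCl. Volume: V(t) = V₀ + (Q_in − Q_out) t = 24.76 + 0.331600 t; V(106.5) = 60.0754 m³.
Solute balance: dm/dt = 0 − Q_out C = −Q_out m/V(t).
Separate: dm/m = −Q_out dt/V(t) ⇒ ln(m/m₀) = −(Q_out/(Q_in−Q_out)) ln(V/V₀).
m = m₀ (V₀/V)^(Q_out/(Q_in−Q_out)) = 26.88 × (24.76/60.0754)^(1.63359) = 6.31806 mol.
C = m/V = 6.31806/60.0754 = 0.105169 mol/m³.

0.1052 mol/m³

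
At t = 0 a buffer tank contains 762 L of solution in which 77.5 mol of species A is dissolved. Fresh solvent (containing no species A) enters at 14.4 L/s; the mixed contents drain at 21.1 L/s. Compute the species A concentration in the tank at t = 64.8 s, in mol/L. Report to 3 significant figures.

Total volume: dV/dt = Q_in − Q_out = -6.7000 L/s, so V(t) = 762 − 6.7000 t and V(64.8) = 327.84 L.
Species balance (pure solvent in): dm/dt = −Q_out · m/V(t).
dm/m = −Q_out dt/(V₀ − 6.7000 t); integrating gives ln(m/m₀) = −(Q_out/(Q_in−Q_out)) ln(V/V₀).
m = m₀ (V₀/V)^(Q_out/(Q_in−Q_out)) = 77.5 × (762/327.84)^(-3.1493) = 5.4419 mol.
C = m/V = 5.4419/327.84 = 0.016599 mol/L.

0.0166 mol/L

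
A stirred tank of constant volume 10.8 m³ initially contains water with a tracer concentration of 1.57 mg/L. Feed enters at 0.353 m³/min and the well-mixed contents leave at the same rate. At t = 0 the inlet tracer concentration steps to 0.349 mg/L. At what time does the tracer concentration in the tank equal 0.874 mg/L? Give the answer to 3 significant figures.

25.8 min

Species balance: V dC/dt = Q(C_in − C) ⇒ τ = V/Q = 30.595 min.
C(t) = C_in + (C₀ − C_in) e^(−t/τ). Set C = 0.874 and solve for t:
e^(−t/τ) = (C − C_in)/(C₀ − C_in) = (0.874 − 0.349)/(1.57 − 0.349) = 0.42998
t = −τ ln(…) = 30.595 × 0.84403 = 25.823 min.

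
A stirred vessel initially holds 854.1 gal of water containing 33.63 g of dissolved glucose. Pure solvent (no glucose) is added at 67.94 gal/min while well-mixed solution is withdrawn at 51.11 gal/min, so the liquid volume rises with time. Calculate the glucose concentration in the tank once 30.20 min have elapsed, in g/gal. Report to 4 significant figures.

0.005979 g/gal

Let m(t) be the amount of glucose. Volume: V(t) = V₀ + (Q_in − Q_out) t = 854.1 + 16.8300 t; V(30.20) = 1362.37 gal.
Solute balance: dm/dt = 0 − Q_out C = −Q_out m/V(t).
Separate: dm/m = −Q_out dt/V(t) ⇒ ln(m/m₀) = −(Q_out/(Q_in−Q_out)) ln(V/V₀).
m = m₀ (V₀/V)^(Q_out/(Q_in−Q_out)) = 33.63 × (854.1/1362.37)^(3.03684) = 8.14519 g.
C = m/V = 8.14519/1362.37 = 0.00597871 g/gal.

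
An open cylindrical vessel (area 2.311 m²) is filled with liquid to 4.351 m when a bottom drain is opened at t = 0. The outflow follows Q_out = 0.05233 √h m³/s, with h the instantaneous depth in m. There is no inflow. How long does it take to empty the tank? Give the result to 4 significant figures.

184.2 s

A dh/dt = −Q_out = −0.05233 √h.
This is separable: 2 d(√h)/dt = −0.05233/A, so √h = √h₀ − (0.05233/(2A)) t.
Tank is empty when √h = 0: t_empty = 2A√h₀/0.05233.
t_empty = 2·2.311·√4.351/0.05233 = 4.62200·2.08591/0.05233 = 184.236 s.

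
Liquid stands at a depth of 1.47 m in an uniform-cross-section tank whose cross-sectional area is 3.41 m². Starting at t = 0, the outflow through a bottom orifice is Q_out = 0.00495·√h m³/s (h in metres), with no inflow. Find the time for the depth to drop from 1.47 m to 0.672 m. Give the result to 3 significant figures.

A dh/dt = −Q_out = −0.00495 √h.
∫ h^(−1/2) dh = −(0.00495/A) ∫ dt, giving 2√h = 2√h₀ − (0.00495/A) t.
t = 2A(√h₀ − √h)/0.00495 = 2·3.41·(√1.47 − √0.672)/0.00495
  = 6.8200 × (1.2124 − 0.81976) / 0.00495 = 541.03 s.

541 s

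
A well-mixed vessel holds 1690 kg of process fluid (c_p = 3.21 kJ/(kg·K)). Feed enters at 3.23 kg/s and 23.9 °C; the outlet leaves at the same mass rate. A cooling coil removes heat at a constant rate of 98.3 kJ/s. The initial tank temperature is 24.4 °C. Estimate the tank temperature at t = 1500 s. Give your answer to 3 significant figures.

15.0 °C

Heat balance on the well-mixed liquid: M c_p dT/dt = ṁ c_p (T_in − T) − 98.3.
τ = M/ṁ = 523.22 s; T_ss = T_in − Q̇/(ṁ c_p) = 23.9 − 98.3/(3.23·3.21) = 14.419 °C.
Integrating: T(t) = T_ss + (T₀ − T_ss) e^(−t/τ).
T(1500) = 14.419 + (9.9808)·e^(−1500/523.22) = 14.419 + (9.9808)·0.056877 = 14.987 °C.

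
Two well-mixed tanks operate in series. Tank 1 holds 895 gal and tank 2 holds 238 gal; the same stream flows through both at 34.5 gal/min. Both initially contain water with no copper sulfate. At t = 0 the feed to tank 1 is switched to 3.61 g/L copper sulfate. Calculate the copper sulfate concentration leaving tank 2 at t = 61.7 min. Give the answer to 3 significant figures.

3.15 g/L

Species balance on tank i: dCᵢ/dt = (Cᵢ₋₁ − Cᵢ)/τᵢ with τᵢ = Vᵢ/Q.
τ₁ = 895/34.5 = 25.942 min; τ₂ = 238/34.5 = 6.8986 min.
Solving the cascade with C₁(0)=C₂(0)=0 gives C₂(t) = C_in[1 − (τ₁ e^(−t/τ₁) − τ₂ e^(−t/τ₂))/(τ₁ − τ₂)].
At t = 61.7: e^(−t/τ₁) = 0.092701, e^(−t/τ₂) = 0.00013053.
C₂ = 3.61·[1 − (25.942·0.092701 − 6.8986·0.00013053)/(19.043)] = 3.61·0.87377 = 3.1543 g/L.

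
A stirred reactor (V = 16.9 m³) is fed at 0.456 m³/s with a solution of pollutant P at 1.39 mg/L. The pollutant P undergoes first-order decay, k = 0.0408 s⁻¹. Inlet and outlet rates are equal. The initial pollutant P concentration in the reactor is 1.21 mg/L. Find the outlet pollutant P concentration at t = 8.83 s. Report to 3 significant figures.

Species balance: V dC/dt = Q C_in − Q C − k V C.
This is linear with rate a = Q/V + k = 0.067782 s⁻¹.
C_ss = Q C_in/(Q + kV) = 0.55332 mg/L; C(t) = C_ss + (C₀ − C_ss) e^(−a t).
C(8.83) = 0.55332 + (0.65668)·e^(−0.067782·8.83) = 0.55332 + (0.65668)·0.54963 = 0.91425 mg/L.

0.914 mg/L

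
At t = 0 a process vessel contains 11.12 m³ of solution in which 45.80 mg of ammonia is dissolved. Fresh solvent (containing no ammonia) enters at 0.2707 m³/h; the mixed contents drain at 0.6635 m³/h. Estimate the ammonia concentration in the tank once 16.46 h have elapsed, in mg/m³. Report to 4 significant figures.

2.260 mg/m³

Let m(t) be the amount of ammonia. Volume: V(t) = V₀ + (Q_in − Q_out) t = 11.12 − 0.392800 t; V(16.46) = 4.65451 m³.
Solute balance: dm/dt = 0 − Q_out C = −Q_out m/V(t).
Separate: dm/m = −Q_out dt/V(t) ⇒ ln(m/m₀) = −(Q_out/(Q_in−Q_out)) ln(V/V₀).
m = m₀ (V₀/V)^(Q_out/(Q_in−Q_out)) = 45.80 × (11.12/4.65451)^(-1.68915) = 10.5190 mg.
C = m/V = 10.5190/4.65451 = 2.25996 mg/m³.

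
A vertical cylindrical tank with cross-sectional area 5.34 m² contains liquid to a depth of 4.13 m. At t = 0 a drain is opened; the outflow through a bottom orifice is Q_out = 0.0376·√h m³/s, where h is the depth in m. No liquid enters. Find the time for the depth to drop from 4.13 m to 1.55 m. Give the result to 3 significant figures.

224 s

With no inflow, A dh/dt = −0.0376 √h.
Separate and integrate: 2(√h − √h₀) = −(0.0376/A) t.
t = 2A(√h₀ − √h)/0.0376 = 2·5.34·(√4.13 − √1.55)/0.0376
  = 10.680 × (2.0322 − 1.2450) / 0.0376 = 223.61 s.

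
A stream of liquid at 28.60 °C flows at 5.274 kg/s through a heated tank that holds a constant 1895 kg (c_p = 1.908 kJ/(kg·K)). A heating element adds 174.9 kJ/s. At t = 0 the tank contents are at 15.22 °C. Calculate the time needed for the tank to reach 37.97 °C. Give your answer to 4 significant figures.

483.4 s

Energy balance: M c_p dT/dt = ṁ c_p (T_in − T) + 174.9.
τ = M/ṁ = 359.310 s; T_ss = T_in + Q̇/(ṁ c_p) = 45.9809 °C.
T(t) = T_ss + (T₀ − T_ss) e^(−t/τ). Set T = 37.97:
e^(−t/τ) = (37.97 − 45.9809)/(15.22 − 45.9809) = 0.260424
t = −359.310 · ln(0.260424) = 483.432 s.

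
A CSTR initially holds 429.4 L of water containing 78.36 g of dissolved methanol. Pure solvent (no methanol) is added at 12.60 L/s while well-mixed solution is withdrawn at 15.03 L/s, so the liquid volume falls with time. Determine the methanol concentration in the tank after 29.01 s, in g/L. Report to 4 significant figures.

Let m(t) be the amount of methanol. Volume: V(t) = V₀ + (Q_in − Q_out) t = 429.4 − 2.43000 t; V(29.01) = 358.906 L.
Solute balance: dm/dt = 0 − Q_out C = −Q_out m/V(t).
dm/m = −Q_out dt/(V₀ − 2.43000 t); integrating gives ln(m/m₀) = −(Q_out/(Q_in−Q_out)) ln(V/V₀).
m = m₀ (V₀/V)^(Q_out/(Q_in−Q_out)) = 78.36 × (429.4/358.906)^(-6.18519) = 25.8453 g.
C = m/V = 25.8453/358.906 = 0.0720114 g/L.

0.07201 g/L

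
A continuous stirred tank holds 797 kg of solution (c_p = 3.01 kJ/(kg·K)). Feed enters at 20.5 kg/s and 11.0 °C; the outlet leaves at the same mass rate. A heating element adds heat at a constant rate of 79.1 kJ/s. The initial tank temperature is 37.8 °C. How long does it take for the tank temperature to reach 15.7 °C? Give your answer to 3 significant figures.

Energy balance: M c_p dT/dt = ṁ c_p (T_in − T) + 79.1.
τ = M/ṁ = 38.878 s; T_ss = T_in + Q̇/(ṁ c_p) = 12.282 °C.
T(t) = T_ss + (T₀ − T_ss) e^(−t/τ). Set T = 15.7:
e^(−t/τ) = (15.7 − 12.282)/(37.8 − 12.282) = 0.13395
t = −38.878 · ln(0.13395) = 78.157 s.

78.2 s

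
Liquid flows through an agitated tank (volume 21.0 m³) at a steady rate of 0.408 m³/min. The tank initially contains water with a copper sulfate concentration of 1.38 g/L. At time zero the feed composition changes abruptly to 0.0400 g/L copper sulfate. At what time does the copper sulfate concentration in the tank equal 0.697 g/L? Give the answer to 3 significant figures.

Species balance: V dC/dt = Q(C_in − C) ⇒ τ = V/Q = 51.471 min.
C(t) = C_in + (C₀ − C_in) e^(−t/τ). Set C = 0.697 and solve for t:
e^(−t/τ) = (C − C_in)/(C₀ − C_in) = (0.697 − 0.0400)/(1.38 − 0.0400) = 0.49030
t = −τ ln(…) = 51.471 × 0.71274 = 36.685 min.

36.7 min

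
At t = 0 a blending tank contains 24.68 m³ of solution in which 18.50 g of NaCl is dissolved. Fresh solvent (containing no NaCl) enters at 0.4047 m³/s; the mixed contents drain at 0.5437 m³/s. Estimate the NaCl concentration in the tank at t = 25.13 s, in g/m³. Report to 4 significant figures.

Total volume: dV/dt = Q_in − Q_out = -0.139000 m³/s, so V(t) = 24.68 − 0.139000 t and V(25.13) = 21.1869 m³.
Solute balance: dm/dt = 0 − Q_out C = −Q_out m/V(t).
dm/m = −Q_out dt/(V₀ − 0.139000 t); integrating gives ln(m/m₀) = −(Q_out/(Q_in−Q_out)) ln(V/V₀).
m = m₀ (V₀/V)^(Q_out/(Q_in−Q_out)) = 18.50 × (24.68/21.1869)^(-3.91151) = 10.1842 g.
C = m/V = 10.1842/21.1869 = 0.480684 g/m³.

0.4807 g/m³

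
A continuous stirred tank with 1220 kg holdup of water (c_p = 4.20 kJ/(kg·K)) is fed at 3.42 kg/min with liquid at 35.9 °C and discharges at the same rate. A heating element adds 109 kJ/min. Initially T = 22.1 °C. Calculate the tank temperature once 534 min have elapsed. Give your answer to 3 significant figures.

Heat balance on the well-mixed liquid: M c_p dT/dt = ṁ c_p (T_in − T) + 109.
τ = M/ṁ = 356.73 min; T_ss = T_in + Q̇/(ṁ c_p) = 35.9 + 109/(3.42·4.20) = 43.488 °C.
Solution: T(t) = T_ss + (T₀ − T_ss) e^(−t/τ).
T(534) = 43.488 + (-21.388)·e^(−534/356.73) = 43.488 + (-21.388)·0.22381 = 38.701 °C.

38.7 °C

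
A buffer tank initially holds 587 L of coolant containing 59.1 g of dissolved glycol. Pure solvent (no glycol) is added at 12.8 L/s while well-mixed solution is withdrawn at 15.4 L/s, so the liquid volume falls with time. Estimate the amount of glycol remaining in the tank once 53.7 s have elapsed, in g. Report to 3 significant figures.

11.8 g

Let m(t) be the amount of glycol. Volume: V(t) = V₀ + (Q_in − Q_out) t = 587 − 2.6000 t; V(53.7) = 447.38 L.
No glycol enters, so dm/dt = −Q_out · (m/V).
Separate: dm/m = −Q_out dt/V(t) ⇒ ln(m/m₀) = −(Q_out/(Q_in−Q_out)) ln(V/V₀).
m = m₀ (V₀/V)^(Q_out/(Q_in−Q_out)) = 59.1 × (587/447.38)^(-5.9231) = 11.827 g.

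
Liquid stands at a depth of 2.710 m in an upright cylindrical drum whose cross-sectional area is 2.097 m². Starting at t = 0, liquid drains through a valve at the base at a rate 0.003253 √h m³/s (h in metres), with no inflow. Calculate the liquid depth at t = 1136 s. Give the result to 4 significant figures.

With no inflow, A dh/dt = −0.003253 √h.
∫ h^(−1/2) dh = −(0.003253/A) ∫ dt, giving 2√h = 2√h₀ − (0.003253/A) t.
√h = √2.710 − 0.003253·1136/(2·2.097) = 1.64621 − 0.881118 = 0.765090.
h = 0.765090² = 0.585363 m.

0.5854 m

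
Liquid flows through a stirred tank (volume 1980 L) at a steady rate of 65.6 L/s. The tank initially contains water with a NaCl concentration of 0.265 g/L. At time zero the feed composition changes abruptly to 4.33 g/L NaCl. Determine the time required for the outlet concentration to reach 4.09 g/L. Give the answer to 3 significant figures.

Unsteady species balance (constant V, well mixed): V dC/dt = Q(C_in − C), so τ = V/Q = 30.183 s.
C(t) = C_in + (C₀ − C_in) e^(−t/τ). Set C = 4.09 and solve for t:
e^(−t/τ) = (C − C_in)/(C₀ − C_in) = (4.09 − 4.33)/(0.265 − 4.33) = 0.059041
t = −τ ln(…) = 30.183 × 2.8295 = 85.403 s.

85.4 s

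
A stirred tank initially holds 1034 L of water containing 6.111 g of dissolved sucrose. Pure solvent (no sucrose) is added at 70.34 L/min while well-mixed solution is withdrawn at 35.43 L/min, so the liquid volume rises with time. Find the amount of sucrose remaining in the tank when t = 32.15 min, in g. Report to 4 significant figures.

Total volume: dV/dt = Q_in − Q_out = 34.9100 L/min, so V(t) = 1034 + 34.9100 t and V(32.15) = 2156.36 L.
Species balance (pure solvent in): dm/dt = −Q_out · m/V(t).
dm/m = −Q_out dt/(V₀ + 34.9100 t); integrating gives ln(m/m₀) = −(Q_out/(Q_in−Q_out)) ln(V/V₀).
m = m₀ (V₀/V)^(Q_out/(Q_in−Q_out)) = 6.111 × (1034/2156.36)^(1.01490) = 2.89840 g.

2.898 g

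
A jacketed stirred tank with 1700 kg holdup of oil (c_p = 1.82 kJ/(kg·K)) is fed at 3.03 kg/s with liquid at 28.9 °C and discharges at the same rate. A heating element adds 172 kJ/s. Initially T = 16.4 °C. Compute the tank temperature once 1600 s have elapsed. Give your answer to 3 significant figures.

57.6 °C

First-law balance (no shaft work): M c_p dT/dt = ṁ c_p (T_in − T) + 172.
Rearrange: dT/dt = (T_ss − T)/τ with τ = M/ṁ = 561.06 s and T_ss = T_in + Q̇/(ṁ c_p) = 60.090 °C.
Solution: T(t) = T_ss + (T₀ − T_ss) e^(−t/τ).
T(1600) = 60.090 + (-43.690)·e^(−1600/561.06) = 60.090 + (-43.690)·0.057742 = 57.567 °C.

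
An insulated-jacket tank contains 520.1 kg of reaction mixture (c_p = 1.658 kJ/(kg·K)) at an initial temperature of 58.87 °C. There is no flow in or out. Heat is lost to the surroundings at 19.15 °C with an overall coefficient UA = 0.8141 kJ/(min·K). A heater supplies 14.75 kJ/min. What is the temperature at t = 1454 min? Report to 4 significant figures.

42.74 °C

Lumped-capacitance energy balance: M c_p dT/dt = UA(T_amb − T) + Q̇.
dT/dt = (T_ss − T)/τ with T_ss = T_amb + Q̇/UA = 19.15 + 14.75/0.8141 = 37.2682 °C, τ = M c_p/UA = 520.1·1.658/0.8141 = 1059.24 min.
This is linear first-order; T(t) = T_ss + (T₀ − T_ss) e^(−t/τ).
T(1454) = 37.2682 + (21.6018)·0.253426 = 42.7426 °C.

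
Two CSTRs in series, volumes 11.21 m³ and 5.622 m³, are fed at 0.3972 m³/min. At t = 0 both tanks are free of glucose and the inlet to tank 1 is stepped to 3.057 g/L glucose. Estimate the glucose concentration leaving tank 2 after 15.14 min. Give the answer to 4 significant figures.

Each tank obeys Vᵢ dCᵢ/dt = Q(Cᵢ₋₁ − Cᵢ), so τᵢ = Vᵢ/Q.
τ₁ = 11.21/0.3972 = 28.2226 min; τ₂ = 5.622/0.3972 = 14.1541 min.
Tank 1: C₁ = C_in(1 − e^(−t/τ₁)). Tank 2 (τ₁ ≠ τ₂): C₂ = C_in[1 − (τ₁ e^(−t/τ₁) − τ₂ e^(−t/τ₂))/(τ₁ − τ₂)].
At t = 15.14: e^(−t/τ₁) = 0.584821, e^(−t/τ₂) = 0.343126.
C₂ = 3.057·[1 − (28.2226·0.584821 − 14.1541·0.343126)/(14.0685)] = 3.057·0.172015 = 0.525849 g/L.

0.5258 g/L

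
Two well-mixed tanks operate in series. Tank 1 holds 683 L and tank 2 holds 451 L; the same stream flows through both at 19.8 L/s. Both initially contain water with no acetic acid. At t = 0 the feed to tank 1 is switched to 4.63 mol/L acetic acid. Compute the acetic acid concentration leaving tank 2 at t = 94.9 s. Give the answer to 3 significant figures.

3.90 mol/L

Time constants: τᵢ = Vᵢ/Q for each well-mixed tank.
τ₁ = 683/19.8 = 34.495 s; τ₂ = 451/19.8 = 22.778 s.
Solving the cascade with C₁(0)=C₂(0)=0 gives C₂(t) = C_in[1 − (τ₁ e^(−t/τ₁) − τ₂ e^(−t/τ₂))/(τ₁ − τ₂)].
At t = 94.9: e^(−t/τ₁) = 0.063856, e^(−t/τ₂) = 0.015509.
C₂ = 4.63·[1 − (34.495·0.063856 − 22.778·0.015509)/(11.717)] = 4.63·0.84216 = 3.8992 mol/L.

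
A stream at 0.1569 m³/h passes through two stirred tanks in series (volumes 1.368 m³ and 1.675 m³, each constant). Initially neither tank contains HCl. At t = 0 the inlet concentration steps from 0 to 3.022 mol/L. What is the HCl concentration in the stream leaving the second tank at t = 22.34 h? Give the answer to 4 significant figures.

2.027 mol/L

Species balance on tank i: dCᵢ/dt = (Cᵢ₋₁ − Cᵢ)/τᵢ with τᵢ = Vᵢ/Q.
τ₁ = 1.368/0.1569 = 8.71893 h; τ₂ = 1.675/0.1569 = 10.6756 h.
Solving the cascade with C₁(0)=C₂(0)=0 gives C₂(t) = C_in[1 − (τ₁ e^(−t/τ₁) − τ₂ e^(−t/τ₂))/(τ₁ − τ₂)].
At t = 22.34: e^(−t/τ₁) = 0.0771317, e^(−t/τ₂) = 0.123363.
C₂ = 3.022·[1 − (8.71893·0.0771317 − 10.6756·0.123363)/(-1.95666)] = 3.022·0.670629 = 2.02664 mol/L.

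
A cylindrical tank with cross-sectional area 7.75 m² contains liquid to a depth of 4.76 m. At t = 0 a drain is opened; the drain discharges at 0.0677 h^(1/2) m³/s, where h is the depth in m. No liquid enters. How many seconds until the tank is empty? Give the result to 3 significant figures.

A dh/dt = −Q_out = −0.0677 √h.
Separate and integrate: 2(√h − √h₀) = −(0.0677/A) t.
Set h = 0: 2√h₀ = (0.0677/A) t_empty ⇒ t_empty = 2A√h₀/0.0677.
t_empty = 2·7.75·√4.76/0.0677 = 15.500·2.1817/0.0677 = 499.51 s.

500 s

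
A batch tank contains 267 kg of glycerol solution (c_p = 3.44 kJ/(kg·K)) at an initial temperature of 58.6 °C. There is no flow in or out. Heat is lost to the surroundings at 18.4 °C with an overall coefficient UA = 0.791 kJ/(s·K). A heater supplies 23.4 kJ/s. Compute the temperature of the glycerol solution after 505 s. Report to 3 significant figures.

Lumped-capacitance energy balance: M c_p dT/dt = UA(T_amb − T) + Q̇.
dT/dt = (T_ss − T)/τ with T_ss = T_amb + Q̇/UA = 18.4 + 23.4/0.791 = 47.983 °C, τ = M c_p/UA = 267·3.44/0.791 = 1161.2 s.
Solution: T(t) = T_ss + (T₀ − T_ss) e^(−t/τ).
T(505) = 47.983 + (10.617)·0.64732 = 54.856 °C.

54.9 °C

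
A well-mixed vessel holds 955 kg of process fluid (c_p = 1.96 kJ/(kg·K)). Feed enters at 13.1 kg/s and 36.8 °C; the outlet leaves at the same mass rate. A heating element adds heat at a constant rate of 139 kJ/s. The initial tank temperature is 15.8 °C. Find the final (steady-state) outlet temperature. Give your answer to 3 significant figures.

M c_p dT/dt = ṁ c_p (T_in − T) + Q̇.
At steady state dT/dt = 0 ⇒ T_ss = T_in + Q̇/(ṁ c_p) = 36.8 + 139/(13.1·1.96) = 42.214 °C.

42.2 °C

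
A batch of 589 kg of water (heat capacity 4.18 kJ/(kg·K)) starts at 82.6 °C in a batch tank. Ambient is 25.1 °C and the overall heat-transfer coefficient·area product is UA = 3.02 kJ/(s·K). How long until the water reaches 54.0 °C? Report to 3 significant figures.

M c_p dT/dt = −UA(T − T_amb).
τ = M c_p/UA = 815.24 s; T_ss = T_amb = 25.100 °C.
T(t) = T_ss + (T₀ − T_ss)e^(−t/τ); set T = 54.0:
t = −τ ln[(T − T_ss)/(T₀ − T_ss)] = −815.24 · ln(0.50261) = 560.84 s.

561 s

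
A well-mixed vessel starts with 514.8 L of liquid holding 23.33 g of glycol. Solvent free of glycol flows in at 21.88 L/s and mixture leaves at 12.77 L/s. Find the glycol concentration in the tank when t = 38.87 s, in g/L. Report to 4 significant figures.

Total volume: dV/dt = Q_in − Q_out = 9.11000 L/s, so V(t) = 514.8 + 9.11000 t and V(38.87) = 868.906 L.
Solute balance: dm/dt = 0 − Q_out C = −Q_out m/V(t).
Separate: dm/m = −Q_out dt/V(t) ⇒ ln(m/m₀) = −(Q_out/(Q_in−Q_out)) ln(V/V₀).
m = m₀ (V₀/V)^(Q_out/(Q_in−Q_out)) = 23.33 × (514.8/868.906)^(1.40176) = 11.2008 g.
C = m/V = 11.2008/868.906 = 0.0128907 g/L.

0.01289 g/L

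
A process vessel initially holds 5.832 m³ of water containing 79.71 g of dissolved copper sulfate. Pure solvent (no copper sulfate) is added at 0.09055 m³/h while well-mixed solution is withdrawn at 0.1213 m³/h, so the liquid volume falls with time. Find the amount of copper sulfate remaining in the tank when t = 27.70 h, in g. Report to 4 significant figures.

42.76 g

Total volume: dV/dt = Q_in − Q_out = -0.0307500 m³/h, so V(t) = 5.832 − 0.0307500 t and V(27.70) = 4.98022 m³.
Species balance (pure solvent in): dm/dt = −Q_out · m/V(t).
Separate: dm/m = −Q_out dt/V(t) ⇒ ln(m/m₀) = −(Q_out/(Q_in−Q_out)) ln(V/V₀).
m = m₀ (V₀/V)^(Q_out/(Q_in−Q_out)) = 79.71 × (5.832/4.98022)^(-3.94472) = 42.7592 g.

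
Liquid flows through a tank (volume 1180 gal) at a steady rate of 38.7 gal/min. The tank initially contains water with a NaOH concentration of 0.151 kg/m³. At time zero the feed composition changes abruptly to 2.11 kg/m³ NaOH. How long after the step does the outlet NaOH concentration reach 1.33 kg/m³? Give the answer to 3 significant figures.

Species balance: V dC/dt = Q(C_in − C) ⇒ τ = V/Q = 30.491 min.
C(t) = C_in + (C₀ − C_in) e^(−t/τ). Set C = 1.33 and solve for t:
e^(−t/τ) = (C − C_in)/(C₀ − C_in) = (1.33 − 2.11)/(0.151 − 2.11) = 0.39816
t = −τ ln(…) = 30.491 × 0.92090 = 28.079 min.

28.1 min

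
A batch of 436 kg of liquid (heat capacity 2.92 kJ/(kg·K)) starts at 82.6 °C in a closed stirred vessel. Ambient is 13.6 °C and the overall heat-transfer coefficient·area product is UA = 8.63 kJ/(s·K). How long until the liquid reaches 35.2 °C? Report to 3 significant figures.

Lumped-capacitance energy balance: M c_p dT/dt = UA(T_amb − T).
τ = M c_p/UA = 147.52 s; T_ss = T_amb = 13.600 °C.
T(t) = T_ss + (T₀ − T_ss)e^(−t/τ); set T = 35.2:
t = −τ ln[(T − T_ss)/(T₀ − T_ss)] = −147.52 · ln(0.31304) = 171.33 s.

171 s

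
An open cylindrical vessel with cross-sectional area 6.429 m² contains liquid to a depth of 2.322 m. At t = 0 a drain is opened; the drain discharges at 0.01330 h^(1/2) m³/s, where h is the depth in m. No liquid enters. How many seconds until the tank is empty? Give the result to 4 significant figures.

1473 s

With no inflow, A dh/dt = −0.01330 √h.
This is separable: 2 d(√h)/dt = −0.01330/A, so √h = √h₀ − (0.01330/(2A)) t.
Tank is empty when √h = 0: t_empty = 2A√h₀/0.01330.
t_empty = 2·6.429·√2.322/0.01330 = 12.8580·1.52381/0.01330 = 1473.17 s.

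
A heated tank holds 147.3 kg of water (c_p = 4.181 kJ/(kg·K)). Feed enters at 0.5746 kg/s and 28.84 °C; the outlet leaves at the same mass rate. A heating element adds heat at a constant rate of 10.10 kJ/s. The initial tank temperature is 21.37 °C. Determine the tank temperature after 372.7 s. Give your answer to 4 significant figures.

30.32 °C

Unsteady energy balance on the tank contents: M c_p dT/dt = ṁ c_p (T_in − T) + 10.10.
τ = M/ṁ = 256.352 s; T_ss = T_in + Q̇/(ṁ c_p) = 28.84 + 10.10/(0.5746·4.181) = 33.0441 °C.
T approaches T_ss exponentially: T(t) = T_ss + (T₀ − T_ss) e^(−t/τ).
T(372.7) = 33.0441 + (-11.6741)·e^(−372.7/256.352) = 33.0441 + (-11.6741)·0.233667 = 30.3163 °C.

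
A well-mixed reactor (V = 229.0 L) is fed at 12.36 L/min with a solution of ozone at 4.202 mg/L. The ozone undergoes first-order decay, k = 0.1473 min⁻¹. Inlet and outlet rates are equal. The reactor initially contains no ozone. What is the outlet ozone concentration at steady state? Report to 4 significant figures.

1.127 mg/L

V dC/dt = Q(C_in − C) − k V C.
Steady state (dC/dt = 0): C_ss = Q C_in/(Q + kV) = C_in/(1 + kV/Q).
C_ss = 12.36·4.202/(12.36 + 0.1473·229.0) = 51.9367/46.0917 = 1.12681 mg/L.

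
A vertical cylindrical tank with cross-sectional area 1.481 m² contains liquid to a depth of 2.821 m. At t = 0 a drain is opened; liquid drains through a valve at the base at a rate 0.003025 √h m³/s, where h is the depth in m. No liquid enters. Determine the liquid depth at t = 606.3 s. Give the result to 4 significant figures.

A dh/dt = −Q_out = −0.003025 √h.
Separate and integrate: 2(√h − √h₀) = −(0.003025/A) t.
√h = √2.821 − 0.003025·606.3/(2·1.481) = 1.67958 − 0.619196 = 1.06039.
h = 1.06039² = 1.12442 m.

1.124 m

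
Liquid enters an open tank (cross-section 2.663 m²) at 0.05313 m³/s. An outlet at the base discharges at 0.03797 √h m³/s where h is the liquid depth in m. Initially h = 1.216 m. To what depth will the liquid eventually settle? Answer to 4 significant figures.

1.958 m

Volume balance on the tank: A dh/dt = Q_in − 0.03797 √h. At steady state dh/dt = 0:
Q_in = 0.03797 √h_ss ⇒ √h_ss = 0.05313/0.03797 = 1.39926.
h_ss = 1.39926² = 1.95794 m. (Since h₀ = 1.216 m < h_ss, the level will rise toward this value.)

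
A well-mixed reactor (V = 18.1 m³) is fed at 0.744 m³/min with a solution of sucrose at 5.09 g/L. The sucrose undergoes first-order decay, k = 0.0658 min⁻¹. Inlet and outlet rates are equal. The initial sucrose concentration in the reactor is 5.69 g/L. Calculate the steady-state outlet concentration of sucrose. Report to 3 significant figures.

V dC/dt = Q(C_in − C) − k V C.
At steady state: 0 = Q C_in − (Q + kV) C_ss, so C_ss = Q C_in/(Q + kV).
C_ss = 0.744·5.09/(0.744 + 0.0658·18.1) = 3.7870/1.9350 = 1.9571 g/L.

1.96 g/L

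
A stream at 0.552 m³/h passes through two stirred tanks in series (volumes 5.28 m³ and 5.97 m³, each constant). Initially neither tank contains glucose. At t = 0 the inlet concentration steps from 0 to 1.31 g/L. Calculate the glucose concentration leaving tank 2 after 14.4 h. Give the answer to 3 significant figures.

Time constants: τᵢ = Vᵢ/Q for each well-mixed tank.
τ₁ = 5.28/0.552 = 9.5652 h; τ₂ = 5.97/0.552 = 10.815 h.
Tank 1: C₁ = C_in(1 − e^(−t/τ₁)). Tank 2 (τ₁ ≠ τ₂): C₂ = C_in[1 − (τ₁ e^(−t/τ₁) − τ₂ e^(−t/τ₂))/(τ₁ − τ₂)].
At t = 14.4: e^(−t/τ₁) = 0.22192, e^(−t/τ₂) = 0.26409.
C₂ = 1.31·[1 − (9.5652·0.22192 − 10.815·0.26409)/(-1.2500)] = 1.31·0.41317 = 0.54126 g/L.

0.541 g/L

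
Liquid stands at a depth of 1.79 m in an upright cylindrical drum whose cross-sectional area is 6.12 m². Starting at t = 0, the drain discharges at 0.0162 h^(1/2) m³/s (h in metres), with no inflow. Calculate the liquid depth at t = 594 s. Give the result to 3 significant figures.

0.304 m

Unsteady balance on liquid volume: A dh/dt = −0.0162 √h.
Separate and integrate: 2(√h − √h₀) = −(0.0162/A) t.
√h = √1.79 − 0.0162·594/(2·6.12) = 1.3379 − 0.78618 = 0.55173.
h = 0.55173² = 0.30441 m.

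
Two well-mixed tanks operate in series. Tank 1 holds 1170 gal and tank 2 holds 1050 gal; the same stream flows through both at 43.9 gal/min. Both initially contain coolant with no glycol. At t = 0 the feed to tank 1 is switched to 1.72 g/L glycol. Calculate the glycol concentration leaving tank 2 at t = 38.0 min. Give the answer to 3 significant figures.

Time constants: τᵢ = Vᵢ/Q for each well-mixed tank.
τ₁ = 1170/43.9 = 26.651 min; τ₂ = 1050/43.9 = 23.918 min.
Tank 1: C₁ = C_in(1 − e^(−t/τ₁)). Tank 2 (τ₁ ≠ τ₂): C₂ = C_in[1 − (τ₁ e^(−t/τ₁) − τ₂ e^(−t/τ₂))/(τ₁ − τ₂)].
At t = 38.0: e^(−t/τ₁) = 0.24031, e^(−t/τ₂) = 0.20418.
C₂ = 1.72·[1 − (26.651·0.24031 − 23.918·0.20418)/(2.7335)] = 1.72·0.44351 = 0.76283 g/L.

0.763 g/L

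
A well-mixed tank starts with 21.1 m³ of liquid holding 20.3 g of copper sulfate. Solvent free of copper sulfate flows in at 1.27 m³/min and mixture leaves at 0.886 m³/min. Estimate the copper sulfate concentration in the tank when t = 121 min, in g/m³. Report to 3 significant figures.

0.0205 g/m³

Let m(t) be the amount of copper sulfate. Volume: V(t) = V₀ + (Q_in − Q_out) t = 21.1 + 0.38400 t; V(121) = 67.564 m³.
Solute balance: dm/dt = 0 − Q_out C = −Q_out m/V(t).
Separate: dm/m = −Q_out dt/V(t) ⇒ ln(m/m₀) = −(Q_out/(Q_in−Q_out)) ln(V/V₀).
m = m₀ (V₀/V)^(Q_out/(Q_in−Q_out)) = 20.3 × (21.1/67.564)^(2.3073) = 1.3846 g.
C = m/V = 1.3846/67.564 = 0.020493 g/m³.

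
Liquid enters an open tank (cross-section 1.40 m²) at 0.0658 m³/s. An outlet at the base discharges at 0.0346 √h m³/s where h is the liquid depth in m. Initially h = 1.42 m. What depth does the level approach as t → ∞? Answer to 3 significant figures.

3.62 m

Level balance: A dh/dt = 0.0658 − 0.0346 √h. Setting dh/dt = 0:
Q_in = 0.0346 √h_ss ⇒ √h_ss = 0.0658/0.0346 = 1.9017.
h_ss = 1.9017² = 3.6166 m. (Since h₀ = 1.42 m < h_ss, the level will rise toward this value.)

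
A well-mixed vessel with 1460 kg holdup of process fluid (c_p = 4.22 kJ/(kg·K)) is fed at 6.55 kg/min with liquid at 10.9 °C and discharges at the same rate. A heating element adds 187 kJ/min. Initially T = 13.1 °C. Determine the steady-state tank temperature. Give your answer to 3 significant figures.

17.7 °C

Energy balance: M c_p dT/dt = ṁ c_p (T_in − T) + 187.
At steady state dT/dt = 0 ⇒ T_ss = T_in + Q̇/(ṁ c_p) = 10.9 + 187/(6.55·4.22) = 17.665 °C.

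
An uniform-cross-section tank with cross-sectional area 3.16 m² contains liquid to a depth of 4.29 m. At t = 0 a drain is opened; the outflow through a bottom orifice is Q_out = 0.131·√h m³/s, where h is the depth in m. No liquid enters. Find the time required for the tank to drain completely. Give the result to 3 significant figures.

99.9 s

A dh/dt = −Q_out = −0.131 √h.
This is separable: 2 d(√h)/dt = −0.131/A, so √h = √h₀ − (0.131/(2A)) t.
Set h = 0: 2√h₀ = (0.131/A) t_empty ⇒ t_empty = 2A√h₀/0.131.
t_empty = 2·3.16·√4.29/0.131 = 6.3200·2.0712/0.131 = 99.925 s.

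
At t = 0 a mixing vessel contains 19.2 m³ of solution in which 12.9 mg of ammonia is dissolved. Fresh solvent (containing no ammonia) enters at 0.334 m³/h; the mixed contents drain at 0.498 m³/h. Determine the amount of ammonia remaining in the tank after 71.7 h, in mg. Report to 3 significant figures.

0.725 mg

Let m(t) be the amount of ammonia. Volume: V(t) = V₀ + (Q_in − Q_out) t = 19.2 − 0.16400 t; V(71.7) = 7.4412 m³.
Solute balance: dm/dt = 0 − Q_out C = −Q_out m/V(t).
dm/m = −Q_out dt/(V₀ − 0.16400 t); integrating gives ln(m/m₀) = −(Q_out/(Q_in−Q_out)) ln(V/V₀).
m = m₀ (V₀/V)^(Q_out/(Q_in−Q_out)) = 12.9 × (19.2/7.4412)^(-3.0366) = 0.72536 mg.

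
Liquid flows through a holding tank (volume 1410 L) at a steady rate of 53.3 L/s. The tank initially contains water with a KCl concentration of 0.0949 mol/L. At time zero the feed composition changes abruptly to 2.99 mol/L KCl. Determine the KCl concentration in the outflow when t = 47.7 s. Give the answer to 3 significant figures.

Transient balance on the dissolved component: V dC/dt = Q(C_in − C).
Time constant τ = V/Q = 1410/53.3 = 26.454 s.
Solution: C(t) = C_in + (C₀ − C_in) e^(−t/τ).
C(47.7) = 2.99 + (0.0949 − 2.99)·e^(−47.7/26.454) = 2.99 + (-2.8951)·0.16478 = 2.5129 mol/L.

2.51 mol/L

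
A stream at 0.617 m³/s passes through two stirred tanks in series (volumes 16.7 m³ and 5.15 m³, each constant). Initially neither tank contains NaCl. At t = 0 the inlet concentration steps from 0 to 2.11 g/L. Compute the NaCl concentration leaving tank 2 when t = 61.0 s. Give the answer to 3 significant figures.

Each tank obeys Vᵢ dCᵢ/dt = Q(Cᵢ₋₁ − Cᵢ), so τᵢ = Vᵢ/Q.
τ₁ = 16.7/0.617 = 27.066 s; τ₂ = 5.15/0.617 = 8.3468 s.
Tank 1: C₁ = C_in(1 − e^(−t/τ₁)). Tank 2 (τ₁ ≠ τ₂): C₂ = C_in[1 − (τ₁ e^(−t/τ₁) − τ₂ e^(−t/τ₂))/(τ₁ − τ₂)].
At t = 61.0: e^(−t/τ₁) = 0.10501, e^(−t/τ₂) = 0.00067005.
C₂ = 2.11·[1 − (27.066·0.10501 − 8.3468·0.00067005)/(18.720)] = 2.11·0.84847 = 1.7903 g/L.

1.79 g/L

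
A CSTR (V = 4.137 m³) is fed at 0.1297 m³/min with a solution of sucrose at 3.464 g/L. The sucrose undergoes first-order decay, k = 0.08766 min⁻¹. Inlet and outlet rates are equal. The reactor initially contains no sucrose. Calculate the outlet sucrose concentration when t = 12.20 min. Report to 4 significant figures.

Accumulation = in − out − consumed: V dC/dt = Q C_in − Q C − k V C.
This is linear with rate a = Q/V + k = 0.119011 min⁻¹.
C_ss = Q C_in/(Q + kV) = 0.912524 g/L; C(t) = C_ss + (C₀ − C_ss) e^(−a t).
C(12.20) = 0.912524 + (-0.912524)·e^(−0.119011·12.20) = 0.912524 + (-0.912524)·0.234116 = 0.698887 g/L.

0.6989 g/L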